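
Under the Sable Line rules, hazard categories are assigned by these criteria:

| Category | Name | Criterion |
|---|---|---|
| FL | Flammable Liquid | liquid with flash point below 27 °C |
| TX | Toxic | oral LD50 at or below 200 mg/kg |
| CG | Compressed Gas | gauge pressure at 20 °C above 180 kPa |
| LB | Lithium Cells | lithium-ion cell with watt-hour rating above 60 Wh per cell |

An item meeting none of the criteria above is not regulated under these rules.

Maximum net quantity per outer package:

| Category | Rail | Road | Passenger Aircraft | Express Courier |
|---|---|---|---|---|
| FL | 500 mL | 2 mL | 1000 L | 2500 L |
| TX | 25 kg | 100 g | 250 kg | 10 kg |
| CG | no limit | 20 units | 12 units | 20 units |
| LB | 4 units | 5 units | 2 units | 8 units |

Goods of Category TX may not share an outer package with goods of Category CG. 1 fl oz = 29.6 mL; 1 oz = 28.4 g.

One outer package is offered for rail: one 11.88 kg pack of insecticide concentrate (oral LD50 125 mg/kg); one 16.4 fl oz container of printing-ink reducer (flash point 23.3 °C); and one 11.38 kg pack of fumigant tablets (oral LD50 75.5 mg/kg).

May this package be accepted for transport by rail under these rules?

Oral LD50 125 mg/kg meets the Category TX criterion (Toxic), so the insecticide concentrate is Category TX.
Printing-ink reducer: flash point 23.3 °C < 27 °C → Category FL (Flammable Liquid).
Fumigant tablets: oral LD50 75.5 mg/kg ≤ 200 mg/kg → Category TX (Toxic).
Total Category TX: 11.88 kg + 11.38 kg = 23.26 kg.
23.26 kg is within the rail limit of 25 kg for Category TX.
Category FL quantity: one 16.4 fl oz container = 485.44 mL.
That is within the Category FL rail limit of 500 mL.
The segregation rule (Category TX with Category CG) does not apply to Category TX with Category FL.
Every hazard category is within its rail limit and no segregation rule is violated.

Yes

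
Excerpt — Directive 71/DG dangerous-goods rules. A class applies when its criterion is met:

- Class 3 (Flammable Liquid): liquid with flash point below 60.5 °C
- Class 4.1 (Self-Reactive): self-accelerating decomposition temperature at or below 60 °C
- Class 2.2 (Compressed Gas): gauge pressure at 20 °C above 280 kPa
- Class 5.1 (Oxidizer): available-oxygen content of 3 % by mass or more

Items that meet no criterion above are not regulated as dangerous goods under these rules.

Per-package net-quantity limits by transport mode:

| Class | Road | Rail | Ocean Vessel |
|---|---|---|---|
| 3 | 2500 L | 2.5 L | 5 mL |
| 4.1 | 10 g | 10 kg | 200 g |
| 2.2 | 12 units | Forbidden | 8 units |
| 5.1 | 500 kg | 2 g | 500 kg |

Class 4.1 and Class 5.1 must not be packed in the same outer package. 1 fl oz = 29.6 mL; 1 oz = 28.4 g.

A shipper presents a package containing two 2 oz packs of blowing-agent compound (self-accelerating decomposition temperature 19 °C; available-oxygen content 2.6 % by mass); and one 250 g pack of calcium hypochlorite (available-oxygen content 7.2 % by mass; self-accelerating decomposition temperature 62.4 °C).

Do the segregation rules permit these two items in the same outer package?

Blowing-agent compound: self-accelerating decomposition temperature 19 °C ≤ 60 °C → Class 4.1 (Self-Reactive).
The calcium hypochlorite has available-oxygen content 7.2 % by mass, which is ≥ 3 % by mass, so it is Class 5.1 (Oxidizer).
Class 4.1 and Class 5.1 may not share an outer package.

No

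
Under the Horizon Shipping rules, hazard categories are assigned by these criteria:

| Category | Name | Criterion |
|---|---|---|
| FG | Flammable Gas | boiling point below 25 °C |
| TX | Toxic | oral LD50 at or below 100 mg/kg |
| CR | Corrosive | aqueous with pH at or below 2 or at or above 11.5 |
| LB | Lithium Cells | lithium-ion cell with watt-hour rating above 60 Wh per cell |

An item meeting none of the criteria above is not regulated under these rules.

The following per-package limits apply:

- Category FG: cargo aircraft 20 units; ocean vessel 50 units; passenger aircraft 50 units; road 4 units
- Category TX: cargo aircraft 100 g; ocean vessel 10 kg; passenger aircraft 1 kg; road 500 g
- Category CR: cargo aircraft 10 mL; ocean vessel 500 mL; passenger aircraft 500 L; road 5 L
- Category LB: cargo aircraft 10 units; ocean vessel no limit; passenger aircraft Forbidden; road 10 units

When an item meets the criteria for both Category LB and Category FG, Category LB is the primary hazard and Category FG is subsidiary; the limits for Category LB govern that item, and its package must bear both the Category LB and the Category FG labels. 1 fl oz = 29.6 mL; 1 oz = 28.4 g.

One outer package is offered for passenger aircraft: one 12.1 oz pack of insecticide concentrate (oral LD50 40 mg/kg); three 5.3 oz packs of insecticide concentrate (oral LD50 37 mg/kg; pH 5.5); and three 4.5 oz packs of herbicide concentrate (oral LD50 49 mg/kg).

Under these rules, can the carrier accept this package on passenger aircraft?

Oral LD50 40 mg/kg meets the Category TX criterion (Toxic), so the insecticide concentrate is Category TX.
Insecticide concentrate: oral LD50 37 mg/kg ≤ 100 mg/kg → Category TX (Toxic).
With oral LD50 49 mg/kg (≤ 100 mg/kg), the herbicide concentrate falls in Category TX.
Category TX net quantity: (one 12.1 oz pack = 343.64 g) + (three 5.3 oz packs = 451.56 g) + (three 4.5 oz packs = 383.4 g) = 1178.6 g.
1178.6 g > 1 kg (passenger aircraft limit, Category TX) — over the limit.

No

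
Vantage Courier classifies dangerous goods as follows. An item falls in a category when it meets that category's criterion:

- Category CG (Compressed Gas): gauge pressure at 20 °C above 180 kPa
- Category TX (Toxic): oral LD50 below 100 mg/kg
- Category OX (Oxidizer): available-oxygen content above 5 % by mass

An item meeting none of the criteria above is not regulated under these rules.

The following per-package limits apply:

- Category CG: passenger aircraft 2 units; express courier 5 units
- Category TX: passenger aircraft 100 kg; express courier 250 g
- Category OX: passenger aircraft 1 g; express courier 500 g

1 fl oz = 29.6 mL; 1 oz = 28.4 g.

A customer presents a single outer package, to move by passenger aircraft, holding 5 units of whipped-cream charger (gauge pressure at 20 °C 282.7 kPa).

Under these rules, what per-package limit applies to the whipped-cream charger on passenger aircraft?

Gauge pressure at 20 °C 282.7 kPa meets the Category CG criterion (Compressed Gas), so the whipped-cream charger is Category CG.
The passenger aircraft limit for Category CG is 2 units.

2 units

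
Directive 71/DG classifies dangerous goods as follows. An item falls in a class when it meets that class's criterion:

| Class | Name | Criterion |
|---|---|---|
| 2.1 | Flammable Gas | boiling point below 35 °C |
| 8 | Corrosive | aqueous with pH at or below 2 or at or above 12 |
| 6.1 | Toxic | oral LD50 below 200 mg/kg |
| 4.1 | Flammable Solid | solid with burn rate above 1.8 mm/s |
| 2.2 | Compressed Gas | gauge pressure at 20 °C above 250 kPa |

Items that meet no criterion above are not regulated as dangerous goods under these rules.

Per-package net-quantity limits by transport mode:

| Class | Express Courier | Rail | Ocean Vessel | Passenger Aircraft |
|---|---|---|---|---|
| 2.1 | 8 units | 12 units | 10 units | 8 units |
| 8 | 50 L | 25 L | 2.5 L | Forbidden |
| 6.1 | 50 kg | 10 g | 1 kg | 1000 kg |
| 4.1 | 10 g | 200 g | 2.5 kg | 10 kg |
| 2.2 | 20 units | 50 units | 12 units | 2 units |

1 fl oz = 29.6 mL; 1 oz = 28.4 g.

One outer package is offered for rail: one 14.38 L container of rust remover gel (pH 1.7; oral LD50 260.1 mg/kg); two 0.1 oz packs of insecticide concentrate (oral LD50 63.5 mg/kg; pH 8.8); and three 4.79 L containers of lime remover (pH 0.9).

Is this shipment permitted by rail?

No

Rust remover gel: pH 1.7 ≤ 2 → Class 8 (Corrosive).
The insecticide concentrate has oral LD50 63.5 mg/kg, which is < 200 mg/kg, so it is Class 6.1 (Toxic).
Lime remover: pH 0.9 ≤ 2 → Class 8 (Corrosive).
Class 8 net quantity: 14.38 L + (three 4.79 L containers = 14.37 L) = 28.75 L.
28.75 L > 25 L (rail limit, Class 8) — over the limit.
Class 6.1 quantity: two 0.1 oz packs = 5.68 g.
5.68 g ≤ 10 g (rail limit, Class 6.1) — within limit.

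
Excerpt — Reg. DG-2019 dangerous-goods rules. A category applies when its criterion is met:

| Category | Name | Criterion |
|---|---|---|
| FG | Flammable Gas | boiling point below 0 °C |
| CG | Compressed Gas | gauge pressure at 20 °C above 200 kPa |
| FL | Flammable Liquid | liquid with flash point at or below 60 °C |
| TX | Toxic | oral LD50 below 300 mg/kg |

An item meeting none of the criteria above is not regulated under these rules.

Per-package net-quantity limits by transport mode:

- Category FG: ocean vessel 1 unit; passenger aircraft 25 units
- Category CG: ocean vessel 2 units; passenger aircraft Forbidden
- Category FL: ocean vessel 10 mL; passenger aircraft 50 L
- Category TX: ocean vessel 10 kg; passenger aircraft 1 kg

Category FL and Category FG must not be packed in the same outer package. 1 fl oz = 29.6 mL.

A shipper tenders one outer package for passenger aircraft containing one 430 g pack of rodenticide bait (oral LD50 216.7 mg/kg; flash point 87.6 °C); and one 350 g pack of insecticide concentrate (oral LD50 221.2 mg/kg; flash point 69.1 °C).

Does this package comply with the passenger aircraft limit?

Yes

Rodenticide bait: oral LD50 216.7 mg/kg < 300 mg/kg → Category TX (Toxic).
The insecticide concentrate has oral LD50 221.2 mg/kg, which is < 300 mg/kg, so it is Category TX (Toxic).
Category TX net quantity: 430 g + 350 g = 780 g.
780 g ≤ 1 kg (passenger aircraft limit, Category TX) — within limit.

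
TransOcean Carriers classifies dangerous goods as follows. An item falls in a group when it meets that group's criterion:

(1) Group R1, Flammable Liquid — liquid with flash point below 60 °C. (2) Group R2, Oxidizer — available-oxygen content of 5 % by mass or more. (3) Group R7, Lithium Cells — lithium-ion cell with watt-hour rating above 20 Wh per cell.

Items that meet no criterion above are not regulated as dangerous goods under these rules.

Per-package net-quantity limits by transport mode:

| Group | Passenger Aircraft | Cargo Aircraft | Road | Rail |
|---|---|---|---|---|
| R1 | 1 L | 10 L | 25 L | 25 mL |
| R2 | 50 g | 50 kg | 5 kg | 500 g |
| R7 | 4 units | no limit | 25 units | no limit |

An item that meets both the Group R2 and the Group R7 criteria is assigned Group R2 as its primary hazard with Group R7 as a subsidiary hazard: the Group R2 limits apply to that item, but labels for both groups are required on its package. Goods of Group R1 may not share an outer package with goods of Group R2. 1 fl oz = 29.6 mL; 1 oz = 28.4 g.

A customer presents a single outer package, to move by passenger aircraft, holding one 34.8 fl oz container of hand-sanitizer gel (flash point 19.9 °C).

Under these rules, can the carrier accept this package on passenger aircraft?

No

The hand-sanitizer gel has flash point 19.9 °C, which is < 60 °C, so it is Group R1 (Flammable Liquid).
Group R1 quantity: one 34.8 fl oz container = 1030.08 mL.
That exceeds the Group R1 passenger aircraft limit of 1 L.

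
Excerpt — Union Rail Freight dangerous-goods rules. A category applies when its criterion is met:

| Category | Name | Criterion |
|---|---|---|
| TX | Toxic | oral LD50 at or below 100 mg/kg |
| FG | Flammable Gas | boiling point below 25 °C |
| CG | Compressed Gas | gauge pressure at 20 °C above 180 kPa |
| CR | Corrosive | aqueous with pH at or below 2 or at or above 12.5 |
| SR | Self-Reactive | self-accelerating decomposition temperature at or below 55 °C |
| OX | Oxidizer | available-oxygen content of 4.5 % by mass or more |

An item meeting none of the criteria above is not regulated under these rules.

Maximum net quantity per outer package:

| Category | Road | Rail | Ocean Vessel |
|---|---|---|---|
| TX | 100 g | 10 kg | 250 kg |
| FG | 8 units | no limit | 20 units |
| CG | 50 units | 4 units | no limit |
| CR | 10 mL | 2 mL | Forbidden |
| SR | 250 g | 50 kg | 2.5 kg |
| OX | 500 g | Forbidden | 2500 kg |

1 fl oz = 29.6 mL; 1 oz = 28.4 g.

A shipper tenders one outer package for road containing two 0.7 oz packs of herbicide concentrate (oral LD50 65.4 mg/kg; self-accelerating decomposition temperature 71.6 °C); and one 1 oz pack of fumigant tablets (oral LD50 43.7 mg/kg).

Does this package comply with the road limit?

The herbicide concentrate has oral LD50 65.4 mg/kg, which is ≤ 100 mg/kg, so it is Category TX (Toxic).
Fumigant tablets: oral LD50 43.7 mg/kg ≤ 100 mg/kg → Category TX (Toxic).
Total Category TX: (two 0.7 oz packs = 39.76 g) + (one 1 oz pack = 28.4 g) = 68.16 g.
68.16 g ≤ 100 g (road limit, Category TX) — within limit.

Yes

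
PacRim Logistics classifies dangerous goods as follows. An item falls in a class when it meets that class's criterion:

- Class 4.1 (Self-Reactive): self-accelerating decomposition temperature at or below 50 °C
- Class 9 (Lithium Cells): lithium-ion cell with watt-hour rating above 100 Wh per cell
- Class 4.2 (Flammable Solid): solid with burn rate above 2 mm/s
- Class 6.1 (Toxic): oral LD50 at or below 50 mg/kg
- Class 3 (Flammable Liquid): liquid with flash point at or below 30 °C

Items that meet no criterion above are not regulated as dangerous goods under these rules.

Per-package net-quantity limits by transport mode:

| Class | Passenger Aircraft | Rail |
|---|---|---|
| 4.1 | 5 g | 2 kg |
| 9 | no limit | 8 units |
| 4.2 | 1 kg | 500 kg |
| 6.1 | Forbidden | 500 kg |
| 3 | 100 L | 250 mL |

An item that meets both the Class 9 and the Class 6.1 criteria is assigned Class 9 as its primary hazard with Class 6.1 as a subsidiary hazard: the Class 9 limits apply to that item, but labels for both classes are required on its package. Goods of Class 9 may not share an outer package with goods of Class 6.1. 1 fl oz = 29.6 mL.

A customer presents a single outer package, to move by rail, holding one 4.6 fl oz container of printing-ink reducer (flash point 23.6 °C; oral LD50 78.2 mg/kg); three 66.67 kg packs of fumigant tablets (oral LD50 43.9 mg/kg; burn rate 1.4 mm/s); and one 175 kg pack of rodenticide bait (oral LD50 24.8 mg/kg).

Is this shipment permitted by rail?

Yes

Printing-ink reducer: flash point 23.6 °C ≤ 30 °C → Class 3 (Flammable Liquid).
The fumigant tablets have oral LD50 43.9 mg/kg, which is ≤ 50 mg/kg, so they are Class 6.1 (Toxic).
Rodenticide bait: oral LD50 24.8 mg/kg ≤ 50 mg/kg → Class 6.1 (Toxic).
Class 3 quantity: one 4.6 fl oz container = 136.16 mL.
136.16 mL is within the rail limit of 250 mL for Class 3.
Total Class 6.1: (three 66.67 kg packs = 200.01 kg) + 175 kg = 375.01 kg.
375.01 kg ≤ 500 kg (rail limit, Class 6.1) — within limit.
The segregation rule (Class 9 with Class 6.1) does not apply to Class 3 with Class 6.1.
Every hazard class is within its rail limit and no segregation rule is violated.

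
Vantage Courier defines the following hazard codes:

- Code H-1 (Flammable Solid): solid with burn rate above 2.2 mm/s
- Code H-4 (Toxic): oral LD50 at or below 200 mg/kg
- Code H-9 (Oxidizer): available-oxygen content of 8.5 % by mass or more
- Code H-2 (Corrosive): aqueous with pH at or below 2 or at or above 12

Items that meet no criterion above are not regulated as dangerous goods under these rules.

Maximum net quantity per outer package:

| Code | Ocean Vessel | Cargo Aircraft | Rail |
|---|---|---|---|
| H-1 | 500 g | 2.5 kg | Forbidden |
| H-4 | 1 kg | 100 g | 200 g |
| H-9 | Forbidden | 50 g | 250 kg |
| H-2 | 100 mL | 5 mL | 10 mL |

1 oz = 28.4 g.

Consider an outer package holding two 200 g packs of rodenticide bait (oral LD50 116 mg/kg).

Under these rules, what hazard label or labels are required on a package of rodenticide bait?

With oral LD50 116 mg/kg (≤ 200 mg/kg), the rodenticide bait falls in Code H-4.
Only the Code H-4 label is required.

Code H-4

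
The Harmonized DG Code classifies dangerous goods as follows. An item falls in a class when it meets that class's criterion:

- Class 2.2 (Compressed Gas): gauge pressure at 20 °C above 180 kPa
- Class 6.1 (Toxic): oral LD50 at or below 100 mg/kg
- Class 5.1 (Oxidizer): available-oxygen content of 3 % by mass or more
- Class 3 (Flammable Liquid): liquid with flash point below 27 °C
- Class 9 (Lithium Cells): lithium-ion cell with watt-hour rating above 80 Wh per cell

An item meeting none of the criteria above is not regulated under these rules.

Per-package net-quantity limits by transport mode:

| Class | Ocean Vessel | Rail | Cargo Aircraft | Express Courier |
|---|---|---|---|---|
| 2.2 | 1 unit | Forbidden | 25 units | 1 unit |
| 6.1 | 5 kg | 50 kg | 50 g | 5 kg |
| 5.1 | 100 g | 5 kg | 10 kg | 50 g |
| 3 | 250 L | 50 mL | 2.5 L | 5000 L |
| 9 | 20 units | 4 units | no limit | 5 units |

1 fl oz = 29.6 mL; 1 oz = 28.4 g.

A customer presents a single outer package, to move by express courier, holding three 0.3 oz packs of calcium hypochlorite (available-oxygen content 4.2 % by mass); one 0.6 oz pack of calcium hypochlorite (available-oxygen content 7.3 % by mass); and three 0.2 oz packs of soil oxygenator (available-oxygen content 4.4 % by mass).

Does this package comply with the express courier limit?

Available-oxygen content 4.2 % by mass meets the Class 5.1 criterion (Oxidizer), so the calcium hypochlorite is Class 5.1.
The calcium hypochlorite has available-oxygen content 7.3 % by mass, which is ≥ 3 % by mass, so it is Class 5.1 (Oxidizer).
Available-oxygen content 4.4 % by mass meets the Class 5.1 criterion (Oxidizer), so the soil oxygenator is Class 5.1.
Total Class 5.1: (three 0.3 oz packs = 25.56 g) + (one 0.6 oz pack = 17.04 g) + (three 0.2 oz packs = 17.04 g) = 59.64 g.
That exceeds the Class 5.1 express courier limit of 50 g.

No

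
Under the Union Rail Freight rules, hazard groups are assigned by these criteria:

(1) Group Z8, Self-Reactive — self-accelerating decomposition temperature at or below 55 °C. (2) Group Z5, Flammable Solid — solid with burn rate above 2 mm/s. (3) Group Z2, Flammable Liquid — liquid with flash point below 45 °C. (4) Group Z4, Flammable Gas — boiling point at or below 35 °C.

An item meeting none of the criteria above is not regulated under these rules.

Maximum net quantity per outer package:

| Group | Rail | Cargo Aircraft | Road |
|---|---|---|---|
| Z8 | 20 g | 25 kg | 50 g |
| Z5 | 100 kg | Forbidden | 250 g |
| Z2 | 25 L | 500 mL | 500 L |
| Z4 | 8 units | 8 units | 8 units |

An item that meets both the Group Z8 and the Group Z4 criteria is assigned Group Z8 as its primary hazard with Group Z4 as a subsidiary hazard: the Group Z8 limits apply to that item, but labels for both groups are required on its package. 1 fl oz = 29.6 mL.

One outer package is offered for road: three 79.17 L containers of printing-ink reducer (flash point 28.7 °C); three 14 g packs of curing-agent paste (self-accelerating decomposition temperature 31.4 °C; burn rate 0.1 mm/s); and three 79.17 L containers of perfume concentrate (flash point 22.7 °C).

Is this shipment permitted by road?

Yes

With flash point 28.7 °C (< 45 °C), the printing-ink reducer falls in Group Z2.
The curing-agent paste has self-accelerating decomposition temperature 31.4 °C, which is ≤ 55 °C, so it is Group Z8 (Self-Reactive).
Perfume concentrate: flash point 22.7 °C < 45 °C → Group Z2 (Flammable Liquid).
Total Group Z2: (three 79.17 L containers = 237.51 L) + (three 79.17 L containers = 237.51 L) = 475.02 L.
475.02 L ≤ 500 L (road limit, Group Z2) — within limit.
Group Z8 quantity: three 14 g packs = 42 g.
That is within the Group Z8 road limit of 50 g.
Every hazard group is within its road limit and no segregation rule is violated.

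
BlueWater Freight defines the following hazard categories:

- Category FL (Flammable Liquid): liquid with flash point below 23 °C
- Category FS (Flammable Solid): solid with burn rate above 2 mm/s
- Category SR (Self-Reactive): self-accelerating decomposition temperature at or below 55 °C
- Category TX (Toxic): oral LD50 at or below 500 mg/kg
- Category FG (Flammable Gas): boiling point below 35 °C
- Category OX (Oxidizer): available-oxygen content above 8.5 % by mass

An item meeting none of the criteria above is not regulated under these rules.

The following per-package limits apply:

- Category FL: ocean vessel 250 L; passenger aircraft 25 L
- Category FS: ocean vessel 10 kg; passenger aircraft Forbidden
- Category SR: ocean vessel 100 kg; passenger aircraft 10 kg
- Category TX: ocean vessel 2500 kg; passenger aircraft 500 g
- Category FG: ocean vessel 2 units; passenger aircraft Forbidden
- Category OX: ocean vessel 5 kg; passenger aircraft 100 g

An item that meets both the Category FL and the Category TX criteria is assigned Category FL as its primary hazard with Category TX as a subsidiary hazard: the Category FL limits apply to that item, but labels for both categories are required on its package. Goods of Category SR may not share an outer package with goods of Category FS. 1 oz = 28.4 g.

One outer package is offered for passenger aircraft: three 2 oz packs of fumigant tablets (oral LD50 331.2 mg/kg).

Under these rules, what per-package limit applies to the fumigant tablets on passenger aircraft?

500 g

Fumigant tablets: oral LD50 331.2 mg/kg ≤ 500 mg/kg → Category TX (Toxic).
The passenger aircraft limit for Category TX is 500 g.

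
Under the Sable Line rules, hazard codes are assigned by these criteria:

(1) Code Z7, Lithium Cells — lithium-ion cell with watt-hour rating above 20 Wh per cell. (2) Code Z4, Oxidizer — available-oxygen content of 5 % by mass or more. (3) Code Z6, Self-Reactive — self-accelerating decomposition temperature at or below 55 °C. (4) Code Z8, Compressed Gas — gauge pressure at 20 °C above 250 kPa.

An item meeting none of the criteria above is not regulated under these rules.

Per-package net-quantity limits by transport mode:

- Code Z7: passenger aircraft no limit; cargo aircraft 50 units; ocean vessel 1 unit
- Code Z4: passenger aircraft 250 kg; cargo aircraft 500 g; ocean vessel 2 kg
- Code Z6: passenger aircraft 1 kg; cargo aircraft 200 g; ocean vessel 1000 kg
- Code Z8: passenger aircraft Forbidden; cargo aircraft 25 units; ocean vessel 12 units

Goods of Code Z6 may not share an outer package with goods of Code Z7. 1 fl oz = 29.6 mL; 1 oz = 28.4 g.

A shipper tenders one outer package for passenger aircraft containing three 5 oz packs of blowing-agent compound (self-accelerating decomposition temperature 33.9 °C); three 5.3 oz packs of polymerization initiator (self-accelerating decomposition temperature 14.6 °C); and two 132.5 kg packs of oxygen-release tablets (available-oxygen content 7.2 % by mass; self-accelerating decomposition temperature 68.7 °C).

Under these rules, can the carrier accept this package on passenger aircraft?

No

With self-accelerating decomposition temperature 33.9 °C (≤ 55 °C), the blowing-agent compound falls in Code Z6.
With self-accelerating decomposition temperature 14.6 °C (≤ 55 °C), the polymerization initiator falls in Code Z6.
The oxygen-release tablets have available-oxygen content 7.2 % by mass, which is ≥ 5 % by mass, so they are Code Z4 (Oxidizer).
Code Z4 quantity: two 132.5 kg packs = 265 kg.
265 kg exceeds the passenger aircraft limit of 250 kg for Code Z4.
Code Z6 net quantity: (three 5 oz packs = 426 g) + (three 5.3 oz packs = 451.56 g) = 877.56 g.
877.56 g is within the passenger aircraft limit of 1 kg for Code Z6.
The segregation rule (Code Z6 with Code Z7) does not apply to Code Z4 with Code Z6.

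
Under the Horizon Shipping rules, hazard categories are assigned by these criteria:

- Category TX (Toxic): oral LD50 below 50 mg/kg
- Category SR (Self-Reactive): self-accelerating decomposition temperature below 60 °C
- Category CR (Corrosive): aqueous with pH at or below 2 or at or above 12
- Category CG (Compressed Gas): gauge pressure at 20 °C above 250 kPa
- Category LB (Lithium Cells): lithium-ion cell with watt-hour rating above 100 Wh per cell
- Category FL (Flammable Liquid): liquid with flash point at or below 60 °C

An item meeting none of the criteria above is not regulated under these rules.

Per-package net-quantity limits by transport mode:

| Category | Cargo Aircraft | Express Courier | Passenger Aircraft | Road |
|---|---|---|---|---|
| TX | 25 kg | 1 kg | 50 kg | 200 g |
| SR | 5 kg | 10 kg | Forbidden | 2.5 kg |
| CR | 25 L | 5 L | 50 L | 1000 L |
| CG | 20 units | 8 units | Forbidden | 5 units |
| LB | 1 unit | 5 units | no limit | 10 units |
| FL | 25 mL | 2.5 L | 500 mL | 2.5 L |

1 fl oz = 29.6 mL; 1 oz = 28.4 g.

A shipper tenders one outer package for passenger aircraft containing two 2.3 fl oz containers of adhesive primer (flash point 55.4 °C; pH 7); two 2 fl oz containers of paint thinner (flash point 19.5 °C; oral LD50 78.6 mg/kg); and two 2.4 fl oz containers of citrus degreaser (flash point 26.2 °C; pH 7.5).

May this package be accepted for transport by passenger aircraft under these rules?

The adhesive primer has flash point 55.4 °C, which is ≤ 60 °C, so it is Category FL (Flammable Liquid).
Paint thinner: flash point 19.5 °C ≤ 60 °C → Category FL (Flammable Liquid).
Citrus degreaser: flash point 26.2 °C ≤ 60 °C → Category FL (Flammable Liquid).
Total Category FL: (two 2.3 fl oz containers = 136.16 mL) + (two 2 fl oz containers = 118.4 mL) + (two 2.4 fl oz containers = 142.08 mL) = 396.64 mL.
That is within the Category FL passenger aircraft limit of 500 mL.

Yes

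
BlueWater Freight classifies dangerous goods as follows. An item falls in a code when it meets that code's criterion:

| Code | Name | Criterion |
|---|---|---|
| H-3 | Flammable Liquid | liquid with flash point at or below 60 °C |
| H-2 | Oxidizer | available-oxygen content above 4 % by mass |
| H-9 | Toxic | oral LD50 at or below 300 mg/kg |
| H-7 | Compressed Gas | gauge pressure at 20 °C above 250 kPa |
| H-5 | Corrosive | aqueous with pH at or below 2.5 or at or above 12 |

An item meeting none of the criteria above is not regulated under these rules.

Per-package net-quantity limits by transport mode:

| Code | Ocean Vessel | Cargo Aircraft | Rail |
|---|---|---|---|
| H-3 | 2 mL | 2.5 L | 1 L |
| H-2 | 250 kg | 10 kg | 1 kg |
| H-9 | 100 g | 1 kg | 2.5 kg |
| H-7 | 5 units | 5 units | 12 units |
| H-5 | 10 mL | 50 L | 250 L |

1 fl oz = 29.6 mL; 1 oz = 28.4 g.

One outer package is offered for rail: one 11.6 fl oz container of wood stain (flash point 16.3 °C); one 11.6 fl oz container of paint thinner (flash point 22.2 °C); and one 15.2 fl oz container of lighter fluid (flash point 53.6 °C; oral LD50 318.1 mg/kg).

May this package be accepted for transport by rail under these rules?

Wood stain: flash point 16.3 °C ≤ 60 °C → Code H-3 (Flammable Liquid).
With flash point 22.2 °C (≤ 60 °C), the paint thinner falls in Code H-3.
Flash point 53.6 °C meets the Code H-3 criterion (Flammable Liquid), so the lighter fluid is Code H-3.
Code H-3 net quantity: (one 11.6 fl oz container = 343.36 mL) + (one 11.6 fl oz container = 343.36 mL) + (one 15.2 fl oz container = 449.92 mL) = 1136.64 mL.
1136.64 mL exceeds the rail limit of 1 L for Code H-3.

No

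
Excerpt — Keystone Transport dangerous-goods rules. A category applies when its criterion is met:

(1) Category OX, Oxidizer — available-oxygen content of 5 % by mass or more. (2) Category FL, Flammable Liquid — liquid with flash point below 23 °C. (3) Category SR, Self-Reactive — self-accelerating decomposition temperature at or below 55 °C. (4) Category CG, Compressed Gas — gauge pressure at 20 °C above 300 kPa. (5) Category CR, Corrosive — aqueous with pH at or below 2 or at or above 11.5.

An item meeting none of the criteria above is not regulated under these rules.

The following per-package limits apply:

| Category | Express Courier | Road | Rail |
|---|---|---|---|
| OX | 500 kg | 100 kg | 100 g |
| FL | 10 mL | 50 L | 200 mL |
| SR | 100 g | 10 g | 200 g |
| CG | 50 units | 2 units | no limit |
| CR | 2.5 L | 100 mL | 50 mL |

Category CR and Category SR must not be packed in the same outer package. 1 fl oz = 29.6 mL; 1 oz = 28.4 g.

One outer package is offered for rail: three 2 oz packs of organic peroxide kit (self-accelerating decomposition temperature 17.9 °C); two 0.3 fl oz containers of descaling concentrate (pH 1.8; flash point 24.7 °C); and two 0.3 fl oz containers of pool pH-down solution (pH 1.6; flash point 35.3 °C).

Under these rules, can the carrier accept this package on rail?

The organic peroxide kit has self-accelerating decomposition temperature 17.9 °C, which is ≤ 55 °C, so it is Category SR (Self-Reactive).
pH 1.8 meets the Category CR criterion (Corrosive), so the descaling concentrate is Category CR.
Pool pH-down solution: pH 1.6 ≤ 2 → Category CR (Corrosive).
Category CR net quantity: (two 0.3 fl oz containers = 17.76 mL) + (two 0.3 fl oz containers = 17.76 mL) = 35.52 mL.
35.52 mL is within the rail limit of 50 mL for Category CR.
Category SR quantity: three 2 oz packs = 170.4 g.
170.4 g is within the rail limit of 200 g for Category SR.
Category CR and Category SR may not share an outer package.

No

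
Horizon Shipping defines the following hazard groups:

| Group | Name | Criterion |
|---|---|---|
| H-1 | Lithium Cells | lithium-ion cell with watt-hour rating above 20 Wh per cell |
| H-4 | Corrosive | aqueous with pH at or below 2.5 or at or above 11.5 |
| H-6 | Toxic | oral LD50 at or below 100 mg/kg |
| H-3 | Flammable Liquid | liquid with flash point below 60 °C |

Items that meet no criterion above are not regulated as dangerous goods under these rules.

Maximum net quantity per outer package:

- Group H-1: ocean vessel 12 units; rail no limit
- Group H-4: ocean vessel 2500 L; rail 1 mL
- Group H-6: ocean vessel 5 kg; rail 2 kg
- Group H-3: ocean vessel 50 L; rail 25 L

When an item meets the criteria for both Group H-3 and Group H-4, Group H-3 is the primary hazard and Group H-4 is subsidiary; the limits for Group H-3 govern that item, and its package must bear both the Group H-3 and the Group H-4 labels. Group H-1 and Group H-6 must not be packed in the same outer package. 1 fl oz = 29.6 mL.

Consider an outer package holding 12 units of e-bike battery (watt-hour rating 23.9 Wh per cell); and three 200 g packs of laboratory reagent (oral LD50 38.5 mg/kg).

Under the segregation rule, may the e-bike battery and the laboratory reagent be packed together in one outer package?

Watt-hour rating 23.9 Wh per cell meets the Group H-1 criterion (Lithium Cells), so the e-bike battery is Group H-1.
Laboratory reagent: oral LD50 38.5 mg/kg ≤ 100 mg/kg → Group H-6 (Toxic).
Group H-1 and Group H-6 may not share an outer package.

No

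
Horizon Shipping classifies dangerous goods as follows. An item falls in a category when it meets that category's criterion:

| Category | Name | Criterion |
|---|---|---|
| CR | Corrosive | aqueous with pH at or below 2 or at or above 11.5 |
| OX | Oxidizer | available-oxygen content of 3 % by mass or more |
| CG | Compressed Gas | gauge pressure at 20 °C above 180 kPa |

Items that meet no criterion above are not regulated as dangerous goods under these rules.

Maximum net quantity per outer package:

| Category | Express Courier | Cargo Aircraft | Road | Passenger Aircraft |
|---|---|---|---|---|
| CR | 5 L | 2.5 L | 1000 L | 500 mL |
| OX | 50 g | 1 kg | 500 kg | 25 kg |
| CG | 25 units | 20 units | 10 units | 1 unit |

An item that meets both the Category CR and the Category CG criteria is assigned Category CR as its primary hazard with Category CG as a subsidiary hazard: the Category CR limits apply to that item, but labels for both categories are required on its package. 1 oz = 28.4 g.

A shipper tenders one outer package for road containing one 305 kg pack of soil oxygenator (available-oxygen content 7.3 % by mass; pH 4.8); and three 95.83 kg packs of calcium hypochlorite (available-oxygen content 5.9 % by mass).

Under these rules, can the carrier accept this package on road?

The soil oxygenator has available-oxygen content 7.3 % by mass, which is ≥ 3 % by mass, so it is Category OX (Oxidizer).
With available-oxygen content 5.9 % by mass (≥ 3 % by mass), the calcium hypochlorite falls in Category OX.
Total Category OX: 305 kg + (three 95.83 kg packs = 287.49 kg) = 592.49 kg.
592.49 kg exceeds the road limit of 500 kg for Category OX.

No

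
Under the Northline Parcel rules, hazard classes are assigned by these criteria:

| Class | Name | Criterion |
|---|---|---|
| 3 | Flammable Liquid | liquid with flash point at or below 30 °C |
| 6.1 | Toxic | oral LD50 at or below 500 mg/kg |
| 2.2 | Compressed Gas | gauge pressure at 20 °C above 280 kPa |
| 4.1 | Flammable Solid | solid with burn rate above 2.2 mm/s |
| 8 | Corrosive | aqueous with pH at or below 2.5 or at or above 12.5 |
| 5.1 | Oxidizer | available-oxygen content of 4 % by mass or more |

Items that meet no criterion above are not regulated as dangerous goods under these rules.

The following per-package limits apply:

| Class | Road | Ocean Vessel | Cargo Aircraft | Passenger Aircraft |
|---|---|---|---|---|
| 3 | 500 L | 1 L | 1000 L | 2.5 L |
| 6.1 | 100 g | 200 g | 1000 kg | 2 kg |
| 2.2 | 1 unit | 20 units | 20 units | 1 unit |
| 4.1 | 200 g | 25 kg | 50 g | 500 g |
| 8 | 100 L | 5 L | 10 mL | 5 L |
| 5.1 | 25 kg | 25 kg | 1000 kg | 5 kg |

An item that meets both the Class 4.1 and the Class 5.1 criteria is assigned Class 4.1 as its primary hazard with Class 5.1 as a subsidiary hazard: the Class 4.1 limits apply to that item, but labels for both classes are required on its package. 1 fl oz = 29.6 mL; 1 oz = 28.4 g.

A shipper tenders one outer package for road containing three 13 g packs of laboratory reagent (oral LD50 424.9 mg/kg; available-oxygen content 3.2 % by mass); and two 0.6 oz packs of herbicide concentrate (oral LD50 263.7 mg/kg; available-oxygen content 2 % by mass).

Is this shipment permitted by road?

Laboratory reagent: oral LD50 424.9 mg/kg ≤ 500 mg/kg → Class 6.1 (Toxic).
With oral LD50 263.7 mg/kg (≤ 500 mg/kg), the herbicide concentrate falls in Class 6.1.
Total Class 6.1: (three 13 g packs = 39 g) + (two 0.6 oz packs = 34.08 g) = 73.08 g.
That is within the Class 6.1 road limit of 100 g.

Yes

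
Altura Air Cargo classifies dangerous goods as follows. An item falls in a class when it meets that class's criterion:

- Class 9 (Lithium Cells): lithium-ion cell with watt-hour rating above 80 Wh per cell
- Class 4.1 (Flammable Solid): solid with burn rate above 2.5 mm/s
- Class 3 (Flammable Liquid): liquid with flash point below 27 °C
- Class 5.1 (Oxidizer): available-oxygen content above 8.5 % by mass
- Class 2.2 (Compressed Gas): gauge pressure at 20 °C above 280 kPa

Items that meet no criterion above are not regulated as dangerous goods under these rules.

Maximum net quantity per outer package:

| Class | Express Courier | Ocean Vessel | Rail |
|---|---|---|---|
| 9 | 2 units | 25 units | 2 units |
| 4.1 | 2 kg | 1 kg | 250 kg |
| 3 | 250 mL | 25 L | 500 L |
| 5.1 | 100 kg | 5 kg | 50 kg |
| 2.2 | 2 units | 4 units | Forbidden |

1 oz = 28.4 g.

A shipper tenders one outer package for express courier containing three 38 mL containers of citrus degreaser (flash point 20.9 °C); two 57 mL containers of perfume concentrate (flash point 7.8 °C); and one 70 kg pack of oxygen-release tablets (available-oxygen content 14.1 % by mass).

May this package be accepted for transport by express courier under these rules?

Yes

Flash point 20.9 °C meets the Class 3 criterion (Flammable Liquid), so the citrus degreaser is Class 3.
Perfume concentrate: flash point 7.8 °C < 27 °C → Class 3 (Flammable Liquid).
With available-oxygen content 14.1 % by mass (> 8.5 % by mass), the oxygen-release tablets fall in Class 5.1.
Class 5.1 quantity: 70 kg.
70 kg is within the express courier limit of 100 kg for Class 5.1.
Class 3 net quantity: (three 38 mL containers = 114 mL) + (two 57 mL containers = 114 mL) = 228 mL.
That is within the Class 3 express courier limit of 250 mL.
Every hazard class is within its express courier limit and no segregation rule is violated.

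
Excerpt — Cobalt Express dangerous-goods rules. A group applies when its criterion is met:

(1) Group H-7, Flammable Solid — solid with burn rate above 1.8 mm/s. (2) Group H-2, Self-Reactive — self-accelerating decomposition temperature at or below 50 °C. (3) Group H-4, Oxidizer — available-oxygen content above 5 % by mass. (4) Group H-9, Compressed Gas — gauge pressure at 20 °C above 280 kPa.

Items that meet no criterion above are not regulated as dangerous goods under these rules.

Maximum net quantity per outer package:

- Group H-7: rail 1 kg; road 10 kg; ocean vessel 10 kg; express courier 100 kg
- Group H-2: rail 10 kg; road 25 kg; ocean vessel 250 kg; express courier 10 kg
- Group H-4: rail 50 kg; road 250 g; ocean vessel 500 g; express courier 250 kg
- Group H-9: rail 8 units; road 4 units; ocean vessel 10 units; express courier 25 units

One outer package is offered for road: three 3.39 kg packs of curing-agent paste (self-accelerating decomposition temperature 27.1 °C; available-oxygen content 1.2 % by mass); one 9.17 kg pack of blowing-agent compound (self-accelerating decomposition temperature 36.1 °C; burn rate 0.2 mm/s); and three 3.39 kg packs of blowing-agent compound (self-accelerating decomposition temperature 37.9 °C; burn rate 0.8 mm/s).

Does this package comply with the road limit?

No

The curing-agent paste has self-accelerating decomposition temperature 27.1 °C, which is ≤ 50 °C, so it is Group H-2 (Self-Reactive).
The blowing-agent compound has self-accelerating decomposition temperature 36.1 °C, which is ≤ 50 °C, so it is Group H-2 (Self-Reactive).
The blowing-agent compound has self-accelerating decomposition temperature 37.9 °C, which is ≤ 50 °C, so it is Group H-2 (Self-Reactive).
Group H-2 net quantity: (three 3.39 kg packs = 10.17 kg) + 9.17 kg + (three 3.39 kg packs = 10.17 kg) = 29.51 kg.
That exceeds the Group H-2 road limit of 25 kg.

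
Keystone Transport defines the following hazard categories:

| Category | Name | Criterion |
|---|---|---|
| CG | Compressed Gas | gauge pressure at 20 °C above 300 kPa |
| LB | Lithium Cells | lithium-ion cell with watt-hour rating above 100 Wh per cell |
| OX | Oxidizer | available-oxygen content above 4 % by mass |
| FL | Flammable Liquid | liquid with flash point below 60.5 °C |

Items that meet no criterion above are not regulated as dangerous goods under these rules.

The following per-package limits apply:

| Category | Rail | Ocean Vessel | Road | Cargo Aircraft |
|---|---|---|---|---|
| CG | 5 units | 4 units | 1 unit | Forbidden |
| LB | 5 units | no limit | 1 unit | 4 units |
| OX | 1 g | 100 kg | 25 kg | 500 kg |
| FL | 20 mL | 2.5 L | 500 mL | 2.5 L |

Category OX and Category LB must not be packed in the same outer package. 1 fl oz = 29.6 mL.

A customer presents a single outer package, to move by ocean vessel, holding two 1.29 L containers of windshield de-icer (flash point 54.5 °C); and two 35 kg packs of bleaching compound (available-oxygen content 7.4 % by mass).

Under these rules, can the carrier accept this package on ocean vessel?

The windshield de-icer has flash point 54.5 °C, which is < 60.5 °C, so it is Category FL (Flammable Liquid).
The bleaching compound has available-oxygen content 7.4 % by mass, which is > 4 % by mass, so it is Category OX (Oxidizer).
Category FL quantity: two 1.29 L containers = 2.58 L.
2.58 L > 2.5 L (ocean vessel limit, Category FL) — over the limit.
Category OX quantity: two 35 kg packs = 70 kg.
70 kg is within the ocean vessel limit of 100 kg for Category OX.
The segregation rule (Category OX with Category LB) does not apply to Category FL with Category OX.

No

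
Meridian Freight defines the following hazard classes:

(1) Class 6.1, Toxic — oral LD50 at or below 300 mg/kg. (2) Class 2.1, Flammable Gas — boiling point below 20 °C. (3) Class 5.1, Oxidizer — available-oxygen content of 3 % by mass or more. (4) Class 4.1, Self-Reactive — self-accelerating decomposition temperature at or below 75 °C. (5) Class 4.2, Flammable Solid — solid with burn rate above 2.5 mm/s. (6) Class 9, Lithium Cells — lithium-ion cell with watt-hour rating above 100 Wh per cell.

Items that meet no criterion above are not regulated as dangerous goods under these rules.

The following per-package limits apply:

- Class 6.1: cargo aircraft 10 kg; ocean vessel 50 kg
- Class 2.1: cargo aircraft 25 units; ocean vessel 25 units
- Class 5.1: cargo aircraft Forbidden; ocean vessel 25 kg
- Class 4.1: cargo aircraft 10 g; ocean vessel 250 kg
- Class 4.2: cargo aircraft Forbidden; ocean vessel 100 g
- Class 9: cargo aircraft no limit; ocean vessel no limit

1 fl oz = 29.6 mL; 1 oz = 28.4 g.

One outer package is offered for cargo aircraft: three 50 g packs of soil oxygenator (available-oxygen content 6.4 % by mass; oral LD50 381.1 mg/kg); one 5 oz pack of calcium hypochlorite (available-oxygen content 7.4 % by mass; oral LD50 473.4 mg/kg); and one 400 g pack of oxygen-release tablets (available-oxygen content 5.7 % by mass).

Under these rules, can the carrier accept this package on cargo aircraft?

No

The soil oxygenator has available-oxygen content 6.4 % by mass, which is ≥ 3 % by mass, so it is Class 5.1 (Oxidizer).
Available-oxygen content 7.4 % by mass meets the Class 5.1 criterion (Oxidizer), so the calcium hypochlorite is Class 5.1.
With available-oxygen content 5.7 % by mass (≥ 3 % by mass), the oxygen-release tablets fall in Class 5.1.
Total Class 5.1: (three 50 g packs = 150 g) + (one 5 oz pack = 142 g) + 400 g = 692 g.
By cargo aircraft, Class 5.1 is Forbidden regardless of quantity.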